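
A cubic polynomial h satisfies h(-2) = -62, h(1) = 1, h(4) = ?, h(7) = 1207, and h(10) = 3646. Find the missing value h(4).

The 4 known points determine the degree-3 polynomial uniquely.
Write h(s) = as^3 + bs^2 + cs + d. Substituting each data point gives a linear system:
  -8a + 4b - 2c + d = -62
  a + b + c + d = 1
  343a + 49b + 7c + d = 1207
  1000a + 100b + 10c + d = 3646
Solving the system yields a = 4, b = -4, c = 5, d = -4.
So h(s) = 4s³ - 4s² + 5s - 4.
Then h(4) = 208.

208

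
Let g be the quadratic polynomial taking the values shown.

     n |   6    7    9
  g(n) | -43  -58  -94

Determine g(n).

g(n) = -n^2 - 2n + 5

Write g(n) = an^2 + bn + c. Substituting each data point gives a linear system:
  36a + 6b + c = -43
  49a + 7b + c = -58
  81a + 9b + c = -94
Solving the system yields a = -1, b = -2, c = 5.
So g(n) = -n^2 - 2n + 5.
Check: g(6) = -43. ✓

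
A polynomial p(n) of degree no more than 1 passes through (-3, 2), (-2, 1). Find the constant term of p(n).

-1

Write p(n) = an + b. Substituting each data point gives a linear system:
  -3a + b = 2
  -2a + b = 1
Solving the system yields a = -1, b = -1.
So p(n) = -n - 1.
The constant term is -1.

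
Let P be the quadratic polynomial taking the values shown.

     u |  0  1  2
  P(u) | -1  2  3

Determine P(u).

P(u) = -u^2 + 4u - 1

Using the Lagrange interpolation formula with nodes 0, 1, 2:
  L_0(u) = (u - 1)(u - 2) / 2
  L_1(u) = u(u - 2) / -1
  L_2(u) = u(u - 1) / 2
Then P(u) = -1·L_0(u) + 2·L_1(u) + 3·L_2(u).
Expanding and collecting terms gives P(u) = -u² + 4u - 1.
Check: P(2) = 3. ✓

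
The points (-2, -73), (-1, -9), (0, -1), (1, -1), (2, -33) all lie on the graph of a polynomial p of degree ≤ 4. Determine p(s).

Write p(s) = as^4 + bs^3 + cs^2 + ds + e. Substituting each data point gives a linear system:
  16a - 8b + 4c - 2d + e = -73
  a - b + c - d + e = -9
  e = -1
  a + b + c + d + e = -1
  16a + 8b + 4c + 2d + e = -33
Solving the system yields a = -3, b = 2, c = -1, d = 2, e = -1.
So p(s) = -3s⁴ + 2s³ - s² + 2s - 1.
Check: p(0) = -1. ✓

p(s) = -3s^4 + 2s^3 - s^2 + 2s - 1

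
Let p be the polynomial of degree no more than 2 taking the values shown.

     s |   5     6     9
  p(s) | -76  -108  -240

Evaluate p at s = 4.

-50

Write p(s) = as^2 + bs + c. Substituting each data point gives a linear system:
  25a + 5b + c = -76
  36a + 6b + c = -108
  81a + 9b + c = -240
Solving the system yields a = -3, b = 1, c = -6.
So p(s) = -3s^2 + s - 6.
Then p(4) = -50.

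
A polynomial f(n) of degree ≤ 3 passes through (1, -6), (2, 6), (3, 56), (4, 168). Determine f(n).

f(n) = 4n^3 - 5n^2 - n - 4

Using the Lagrange interpolation formula with nodes 1, 2, 3, 4:
  L_0(n) = (n - 2)(n - 3)(n - 4) / -6
  L_1(n) = (n - 1)(n - 3)(n - 4) / 2
  L_2(n) = (n - 1)(n - 2)(n - 4) / -2
  L_3(n) = (n - 1)(n - 2)(n - 3) / 6
Then f(n) = -6·L_0(n) + 6·L_1(n) + 56·L_2(n) + 168·L_3(n).
Expanding and collecting terms gives f(n) = 4n³ - 5n² - n - 4.
Check: f(2) = 6. ✓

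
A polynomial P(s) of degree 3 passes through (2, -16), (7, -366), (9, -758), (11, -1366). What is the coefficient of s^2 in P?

0

Write P(s) = as^3 + bs^2 + cs + d. Substituting each data point gives a linear system:
  8a + 4b + 2c + d = -16
  343a + 49b + 7c + d = -366
  729a + 81b + 9c + d = -758
  1331a + 121b + 11c + d = -1366
Solving the system yields a = -1, b = 0, c = -3, d = -2.
So P(s) = -s^3 - 3s - 2.
The coefficient of s^2 is 0.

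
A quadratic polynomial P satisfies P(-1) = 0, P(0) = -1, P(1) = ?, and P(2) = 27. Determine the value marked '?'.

The 3 known points determine the degree-2 polynomial uniquely.
Write P(u) = au^2 + bu + c. Substituting each data point gives a linear system:
  a - b + c = 0
  c = -1
  4a + 2b + c = 27
Solving the system yields a = 5, b = 4, c = -1.
So P(u) = 5u^2 + 4u - 1.
Then P(1) = 8.

8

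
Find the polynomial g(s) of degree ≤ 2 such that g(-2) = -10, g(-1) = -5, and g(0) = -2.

g(s) = -s^2 + 2s - 2

Write g(s) = as^2 + bs + c. Substituting each data point gives a linear system:
  4a - 2b + c = -10
  a - b + c = -5
  c = -2
Solving the system yields a = -1, b = 2, c = -2.
So g(s) = -s^2 + 2s - 2.
Check: g(0) = -2. ✓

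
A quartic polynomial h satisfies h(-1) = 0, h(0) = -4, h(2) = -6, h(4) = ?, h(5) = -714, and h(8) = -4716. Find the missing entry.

-280

The 5 known points determine the degree-4 polynomial uniquely.
Write h(x) = ax^4 + bx^3 + cx^2 + dx + e. Substituting each data point gives a linear system:
  a - b + c - d + e = 0
  e = -4
  16a + 8b + 4c + 2d + e = -6
  625a + 125b + 25c + 5d + e = -714
  4096a + 512b + 64c + 8d + e = -4716
Solving the system yields a = -1, b = -2, c = 6, d = 3, e = -4.
So h(x) = -x⁴ - 2x³ + 6x² + 3x - 4.
Then h(4) = -280.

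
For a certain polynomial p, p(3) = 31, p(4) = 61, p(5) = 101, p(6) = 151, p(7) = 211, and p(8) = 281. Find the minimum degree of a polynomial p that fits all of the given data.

2

Forward differences of the values at t = 3, 4, 5, 6, 7, 8:
  p  : 31  61  101  151  211  281
  Δ  : 30  40  50  60  70
  Δ^2: 10  10  10  10
  Δ^3: 0  0  0
  Δ^4: 0  0
  Δ^5: 0
The second differences are constant (10) and nonzero, while all higher differences vanish, so the minimal degree is 2.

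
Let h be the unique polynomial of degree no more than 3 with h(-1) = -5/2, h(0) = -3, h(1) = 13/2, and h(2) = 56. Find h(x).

Write h(x) = ax^3 + bx^2 + cx + d. Substituting each data point gives a linear system:
  -a + b - c + d = -5/2
  d = -3
  a + b + c + d = 13/2
  8a + 4b + 2c + d = 56
Solving the system yields a = 5, b = 5, c = -1/2, d = -3.
So h(x) = 5x^3 + 5x^2 - (1/2)x - 3.
Check: h(-1) = -5/2. ✓

h(x) = 5x^3 + 5x^2 - (1/2)x - 3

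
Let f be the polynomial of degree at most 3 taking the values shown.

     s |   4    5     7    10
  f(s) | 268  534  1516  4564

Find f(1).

Write f(s) = as^3 + bs^2 + cs + d. Substituting each data point gives a linear system:
  64a + 16b + 4c + d = 268
  125a + 25b + 5c + d = 534
  343a + 49b + 7c + d = 1516
  1000a + 100b + 10c + d = 4564
Solving the system yields a = 5, b = -5, c = 6, d = 4.
So f(s) = 5s³ - 5s² + 6s + 4.
Then f(1) = 10.

10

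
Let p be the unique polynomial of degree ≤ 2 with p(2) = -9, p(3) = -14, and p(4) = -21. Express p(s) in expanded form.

p(s) = -s^2 - 5

Using the Lagrange interpolation formula with nodes 2, 3, 4:
  L_0(s) = (s - 3)(s - 4) / 2
  L_1(s) = (s - 2)(s - 4) / -1
  L_2(s) = (s - 2)(s - 3) / 2
Then p(s) = -9·L_0(s) - 14·L_1(s) - 21·L_2(s).
Expanding and collecting terms gives p(s) = -s^2 - 5.
Check: p(3) = -14. ✓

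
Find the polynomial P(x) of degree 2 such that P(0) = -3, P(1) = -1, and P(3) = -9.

Using the Lagrange interpolation formula with nodes 0, 1, 3:
  L_0(x) = (x - 1)(x - 3) / 3
  L_1(x) = x(x - 3) / -2
  L_2(x) = x(x - 1) / 6
Then P(x) = -3·L_0(x) - 1·L_1(x) - 9·L_2(x).
Expanding and collecting terms gives P(x) = -2x² + 4x - 3.
Check: P(1) = -1. ✓

P(x) = -2x^2 + 4x - 3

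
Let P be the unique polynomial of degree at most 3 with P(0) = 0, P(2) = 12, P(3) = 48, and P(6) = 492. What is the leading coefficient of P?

3

Write P(t) = at^3 + bt^2 + ct + d. Substituting each data point gives a linear system:
  d = 0
  8a + 4b + 2c + d = 12
  27a + 9b + 3c + d = 48
  216a + 36b + 6c + d = 492
Solving the system yields a = 3, b = -5, c = 4, d = 0.
So P(t) = 3t³ - 5t² + 4t.
The leading coefficient is 3.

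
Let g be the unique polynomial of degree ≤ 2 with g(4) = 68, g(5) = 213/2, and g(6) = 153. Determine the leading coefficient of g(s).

4

Write g(s) = as^2 + bs + c. Substituting each data point gives a linear system:
  16a + 4b + c = 68
  25a + 5b + c = 213/2
  36a + 6b + c = 153
Solving the system yields a = 4, b = 5/2, c = -6.
So g(s) = 4s² + (5/2)s - 6.
The leading coefficient is 4.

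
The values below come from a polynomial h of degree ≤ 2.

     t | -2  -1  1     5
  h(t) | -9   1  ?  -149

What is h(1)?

-9

The 3 known points determine the degree-2 polynomial uniquely.
Write h(t) = at^2 + bt + c. Substituting each data point gives a linear system:
  4a - 2b + c = -9
  a - b + c = 1
  25a + 5b + c = -149
Solving the system yields a = -5, b = -5, c = 1.
So h(t) = -5t² - 5t + 1.
Then h(1) = -9.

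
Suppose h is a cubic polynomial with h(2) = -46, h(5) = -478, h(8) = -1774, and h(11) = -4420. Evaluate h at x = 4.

-262

Forward differences of the values at x = 2, 5, 8, 11:
  h  : -46  -478  -1774  -4420
  Δ  : -432  -1296  -2646
  Δ^2: -864  -1350
  Δ^3: -486
The third differences are constant, confirming degree 3.
Interpolating (Newton forward form) and evaluating at x = 4 gives h(4) = -262.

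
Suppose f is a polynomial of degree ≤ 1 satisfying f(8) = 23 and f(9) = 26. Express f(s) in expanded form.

f(s) = 3s - 1

Using the Lagrange interpolation formula with nodes 8, 9:
  L_0(s) = (s - 9) / -1
  L_1(s) = (s - 8) / 1
Then f(s) = 23·L_0(s) + 26·L_1(s).
Expanding and collecting terms gives f(s) = 3s - 1.
Check: f(8) = 23. ✓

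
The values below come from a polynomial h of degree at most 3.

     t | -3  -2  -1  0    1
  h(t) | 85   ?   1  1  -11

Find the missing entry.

19

The 4 known points determine the degree-3 polynomial uniquely.
Write h(t) = at^3 + bt^2 + ct + d. Substituting each data point gives a linear system:
  -27a + 9b - 3c + d = 85
  -a + b - c + d = 1
  d = 1
  a + b + c + d = -11
Solving the system yields a = -5, b = -6, c = -1, d = 1.
So h(t) = -5t^3 - 6t^2 - t + 1.
Then h(-2) = 19.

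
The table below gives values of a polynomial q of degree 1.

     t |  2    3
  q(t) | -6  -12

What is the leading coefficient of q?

-6

Write q(t) = at + b. Substituting each data point gives a linear system:
  2a + b = -6
  3a + b = -12
Solving the system yields a = -6, b = 6.
So q(t) = -6t + 6.
The leading coefficient is -6.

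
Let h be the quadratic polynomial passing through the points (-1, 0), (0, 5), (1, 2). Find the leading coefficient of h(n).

-4

Write h(n) = an^2 + bn + c. Substituting each data point gives a linear system:
  a - b + c = 0
  c = 5
  a + b + c = 2
Solving the system yields a = -4, b = 1, c = 5.
So h(n) = -4n² + n + 5.
The leading coefficient is -4.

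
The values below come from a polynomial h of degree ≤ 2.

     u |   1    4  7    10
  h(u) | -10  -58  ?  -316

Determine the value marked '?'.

The 3 known points determine the degree-2 polynomial uniquely.
Write h(u) = au^2 + bu + c. Substituting each data point gives a linear system:
  a + b + c = -10
  16a + 4b + c = -58
  100a + 10b + c = -316
Solving the system yields a = -3, b = -1, c = -6.
So h(u) = -3u^2 - u - 6.
Then h(7) = -160.

-160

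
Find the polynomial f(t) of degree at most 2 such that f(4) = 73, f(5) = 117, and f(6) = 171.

Write f(t) = at^2 + bt + c. Substituting each data point gives a linear system:
  16a + 4b + c = 73
  25a + 5b + c = 117
  36a + 6b + c = 171
Solving the system yields a = 5, b = -1, c = -3.
So f(t) = 5t^2 - t - 3.
Check: f(5) = 117. ✓

f(t) = 5t^2 - t - 3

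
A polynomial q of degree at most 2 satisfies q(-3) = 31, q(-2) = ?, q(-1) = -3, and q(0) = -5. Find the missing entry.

9

The 3 known points determine the degree-2 polynomial uniquely.
Write q(n) = an^2 + bn + c. Substituting each data point gives a linear system:
  9a - 3b + c = 31
  a - b + c = -3
  c = -5
Solving the system yields a = 5, b = 3, c = -5.
So q(n) = 5n^2 + 3n - 5.
Then q(-2) = 9.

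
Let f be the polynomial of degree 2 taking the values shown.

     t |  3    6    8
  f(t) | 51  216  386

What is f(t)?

Using the Lagrange interpolation formula with nodes 3, 6, 8:
  L_0(t) = (t - 6)(t - 8) / 15
  L_1(t) = (t - 3)(t - 8) / -6
  L_2(t) = (t - 3)(t - 6) / 10
Then f(t) = 51·L_0(t) + 216·L_1(t) + 386·L_2(t).
Expanding and collecting terms gives f(t) = 6t² + t - 6.
Check: f(6) = 216. ✓

f(t) = 6t^2 + t - 6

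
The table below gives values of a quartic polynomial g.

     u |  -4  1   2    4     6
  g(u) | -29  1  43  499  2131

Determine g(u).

Write g(u) = au^4 + bu^3 + cu^2 + du + e. Substituting each data point gives a linear system:
  256a - 64b + 16c - 4d + e = -29
  a + b + c + d + e = 1
  16a + 8b + 4c + 2d + e = 43
  256a + 64b + 16c + 4d + e = 499
  1296a + 216b + 36c + 6d + e = 2131
Solving the system yields a = 1, b = 4, c = -1, d = 2, e = -5.
So g(u) = u⁴ + 4u³ - u² + 2u - 5.
Check: g(1) = 1. ✓

g(u) = u^4 + 4u^3 - u^2 + 2u - 5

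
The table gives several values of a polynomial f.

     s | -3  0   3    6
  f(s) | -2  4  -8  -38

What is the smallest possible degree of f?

2

Forward differences of the values at s = -3, 0, 3, 6:
  f  : -2  4  -8  -38
  Δ  : 6  -12  -30
  Δ^2: -18  -18
  Δ^3: 0
The second differences are constant (-18) and nonzero, while all higher differences vanish, so the minimal degree is 2.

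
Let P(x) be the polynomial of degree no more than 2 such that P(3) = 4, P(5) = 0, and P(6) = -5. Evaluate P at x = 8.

Write P(x) = ax^2 + bx + c. Substituting each data point gives a linear system:
  9a + 3b + c = 4
  25a + 5b + c = 0
  36a + 6b + c = -5
Solving the system yields a = -1, b = 6, c = -5.
So P(x) = -x^2 + 6x - 5.
Then P(8) = -21.

-21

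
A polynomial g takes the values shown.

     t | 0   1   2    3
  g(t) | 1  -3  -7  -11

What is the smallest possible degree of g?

Forward differences of the values at t = 0, 1, 2, 3:
  g  : 1  -3  -7  -11
  Δ  : -4  -4  -4
  Δ^2: 0  0
  Δ^3: 0
The first differences are constant (-4) and nonzero, while all higher differences vanish, so the minimal degree is 1.

1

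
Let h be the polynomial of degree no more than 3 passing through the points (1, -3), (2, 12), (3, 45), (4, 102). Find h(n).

Write h(n) = an^3 + bn^2 + cn + d. Substituting each data point gives a linear system:
  a + b + c + d = -3
  8a + 4b + 2c + d = 12
  27a + 9b + 3c + d = 45
  64a + 16b + 4c + d = 102
Solving the system yields a = 1, b = 3, c = -1, d = -6.
So h(n) = n³ + 3n² - n - 6.
Check: h(4) = 102. ✓

h(n) = n^3 + 3n^2 - n - 6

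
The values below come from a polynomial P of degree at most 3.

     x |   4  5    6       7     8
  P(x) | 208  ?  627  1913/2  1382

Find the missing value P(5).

The 4 known points determine the degree-3 polynomial uniquely.
Write P(x) = ax^3 + bx^2 + cx + d. Substituting each data point gives a linear system:
  64a + 16b + 4c + d = 208
  216a + 36b + 6c + d = 627
  343a + 49b + 7c + d = 1913/2
  512a + 64b + 8c + d = 1382
Solving the system yields a = 2, b = 6, c = -5/2, d = -6.
So P(x) = 2x^3 + 6x^2 - (5/2)x - 6.
Then P(5) = 763/2.

763/2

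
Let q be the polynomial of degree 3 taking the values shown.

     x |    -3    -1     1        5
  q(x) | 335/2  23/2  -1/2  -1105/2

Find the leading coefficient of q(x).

-5

Write q(x) = ax^3 + bx^2 + cx + d. Substituting each data point gives a linear system:
  -27a + 9b - 3c + d = 335/2
  -a + b - c + d = 23/2
  a + b + c + d = -1/2
  125a + 25b + 5c + d = -1105/2
Solving the system yields a = -5, b = 3, c = -1, d = 5/2.
So q(x) = -5x³ + 3x² - x + 5/2.
The leading coefficient is -5.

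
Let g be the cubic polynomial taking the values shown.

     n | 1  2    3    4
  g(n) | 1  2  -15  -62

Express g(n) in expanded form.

Using the Lagrange interpolation formula with nodes 1, 2, 3, 4:
  L_0(n) = (n - 2)(n - 3)(n - 4) / -6
  L_1(n) = (n - 1)(n - 3)(n - 4) / 2
  L_2(n) = (n - 1)(n - 2)(n - 4) / -2
  L_3(n) = (n - 1)(n - 2)(n - 3) / 6
Then g(n) = 1·L_0(n) + 2·L_1(n) - 15·L_2(n) - 62·L_3(n).
Expanding and collecting terms gives g(n) = -2n³ + 3n² + 6n - 6.
Check: g(4) = -62. ✓

g(n) = -2n^3 + 3n^2 + 6n - 6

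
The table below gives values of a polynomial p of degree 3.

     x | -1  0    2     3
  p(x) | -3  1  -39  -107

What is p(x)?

Write p(x) = ax^3 + bx^2 + cx + d. Substituting each data point gives a linear system:
  -a + b - c + d = -3
  d = 1
  8a + 4b + 2c + d = -39
  27a + 9b + 3c + d = -107
Solving the system yields a = -2, b = -6, c = 0, d = 1.
So p(x) = -2x³ - 6x² + 1.
Check: p(3) = -107. ✓

p(x) = -2x^3 - 6x^2 + 1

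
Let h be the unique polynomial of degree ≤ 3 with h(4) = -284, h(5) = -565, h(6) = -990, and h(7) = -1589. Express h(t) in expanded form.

h(t) = -5t^3 + 3t^2 - 3t

Using the Lagrange interpolation formula with nodes 4, 5, 6, 7:
  L_0(t) = (t - 5)(t - 6)(t - 7) / -6
  L_1(t) = (t - 4)(t - 6)(t - 7) / 2
  L_2(t) = (t - 4)(t - 5)(t - 7) / -2
  L_3(t) = (t - 4)(t - 5)(t - 6) / 6
Then h(t) = -284·L_0(t) - 565·L_1(t) - 990·L_2(t) - 1589·L_3(t).
Expanding and collecting terms gives h(t) = -5t^3 + 3t^2 - 3t.
Check: h(6) = -990. ✓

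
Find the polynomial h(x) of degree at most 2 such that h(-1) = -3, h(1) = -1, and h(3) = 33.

Write h(x) = ax^2 + bx + c. Substituting each data point gives a linear system:
  a - b + c = -3
  a + b + c = -1
  9a + 3b + c = 33
Solving the system yields a = 4, b = 1, c = -6.
So h(x) = 4x^2 + x - 6.
Check: h(1) = -1. ✓

h(x) = 4x^2 + x - 6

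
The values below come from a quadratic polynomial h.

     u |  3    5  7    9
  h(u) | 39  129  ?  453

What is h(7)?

267

On equispaced nodes a degree-2 polynomial has vanishing third forward difference, so
  - h(3) + 3·h(5) - 3·h(7) + h(9) = 0.
Substituting the known values and solving for h(7):
  -3·h(7) = -801
  h(7) = 267.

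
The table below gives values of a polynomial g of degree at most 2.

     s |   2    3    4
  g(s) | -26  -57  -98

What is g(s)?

g(s) = -5s^2 - 6s + 6

Using the Lagrange interpolation formula with nodes 2, 3, 4:
  L_0(s) = (s - 3)(s - 4) / 2
  L_1(s) = (s - 2)(s - 4) / -1
  L_2(s) = (s - 2)(s - 3) / 2
Then g(s) = -26·L_0(s) - 57·L_1(s) - 98·L_2(s).
Expanding and collecting terms gives g(s) = -5s^2 - 6s + 6.
Check: g(4) = -98. ✓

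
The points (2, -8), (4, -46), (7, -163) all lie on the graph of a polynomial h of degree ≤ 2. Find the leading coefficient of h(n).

-4

Write h(n) = an^2 + bn + c. Substituting each data point gives a linear system:
  4a + 2b + c = -8
  16a + 4b + c = -46
  49a + 7b + c = -163
Solving the system yields a = -4, b = 5, c = -2.
So h(n) = -4n^2 + 5n - 2.
The leading coefficient is -4.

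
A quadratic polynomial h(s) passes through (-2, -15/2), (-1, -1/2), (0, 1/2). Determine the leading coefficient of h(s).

Write h(s) = as^2 + bs + c. Substituting each data point gives a linear system:
  4a - 2b + c = -15/2
  a - b + c = -1/2
  c = 1/2
Solving the system yields a = -3, b = -2, c = 1/2.
So h(s) = -3s^2 - 2s + 1/2.
The leading coefficient is -3.

-3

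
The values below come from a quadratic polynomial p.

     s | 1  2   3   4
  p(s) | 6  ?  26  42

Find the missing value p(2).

14

The 3 known points determine the degree-2 polynomial uniquely.
Write p(s) = as^2 + bs + c. Substituting each data point gives a linear system:
  a + b + c = 6
  9a + 3b + c = 26
  16a + 4b + c = 42
Solving the system yields a = 2, b = 2, c = 2.
So p(s) = 2s² + 2s + 2.
Then p(2) = 14.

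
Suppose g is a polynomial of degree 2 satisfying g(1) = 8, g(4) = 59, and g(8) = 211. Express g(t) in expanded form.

Using the Lagrange interpolation formula with nodes 1, 4, 8:
  L_0(t) = (t - 4)(t - 8) / 21
  L_1(t) = (t - 1)(t - 8) / -12
  L_2(t) = (t - 1)(t - 4) / 28
Then g(t) = 8·L_0(t) + 59·L_1(t) + 211·L_2(t).
Expanding and collecting terms gives g(t) = 3t² + 2t + 3.
Check: g(1) = 8. ✓

g(t) = 3t^2 + 2t + 3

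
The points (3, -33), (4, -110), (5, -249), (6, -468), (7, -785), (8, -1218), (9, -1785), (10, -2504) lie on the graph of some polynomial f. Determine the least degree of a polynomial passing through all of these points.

Forward differences of the values at u = 3, 4, 5, 6, 7, 8, 9, 10:
  f  : -33  -110  -249  -468  -785  -1218  -1785  -2504
  Δ  : -77  -139  -219  -317  -433  -567  -719
  Δ^2: -62  -80  -98  -116  -134  -152
  Δ^3: -18  -18  -18  -18  -18
  Δ^4: 0  0  0  0
  Δ^5: 0  0  0
  Δ^6: 0  0
  Δ^7: 0
The third differences are constant (-18) and nonzero, while all higher differences vanish, so the minimal degree is 3.

3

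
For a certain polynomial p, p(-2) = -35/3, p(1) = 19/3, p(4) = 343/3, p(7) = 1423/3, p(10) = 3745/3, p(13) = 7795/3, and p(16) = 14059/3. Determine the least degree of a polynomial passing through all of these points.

3

Forward differences of the values at t = -2, 1, 4, 7, 10, 13, 16:
  p  : -35/3  19/3  343/3  1423/3  3745/3  7795/3  14059/3
  Δ  : 18  108  360  774  1350  2088
  Δ^2: 90  252  414  576  738
  Δ^3: 162  162  162  162
  Δ^4: 0  0  0
  Δ^5: 0  0
  Δ^6: 0
The third differences are constant (162) and nonzero, while all higher differences vanish, so the minimal degree is 3.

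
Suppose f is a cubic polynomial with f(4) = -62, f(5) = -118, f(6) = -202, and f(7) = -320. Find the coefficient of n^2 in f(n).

1

Write f(n) = an^3 + bn^2 + cn + d. Substituting each data point gives a linear system:
  64a + 16b + 4c + d = -62
  125a + 25b + 5c + d = -118
  216a + 36b + 6c + d = -202
  343a + 49b + 7c + d = -320
Solving the system yields a = -1, b = 1, c = -4, d = 2.
So f(n) = -n^3 + n^2 - 4n + 2.
The coefficient of n^2 is 1.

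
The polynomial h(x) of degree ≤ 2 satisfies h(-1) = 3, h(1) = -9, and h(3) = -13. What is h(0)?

-4

Write h(x) = ax^2 + bx + c. Substituting each data point gives a linear system:
  a - b + c = 3
  a + b + c = -9
  9a + 3b + c = -13
Solving the system yields a = 1, b = -6, c = -4.
So h(x) = x^2 - 6x - 4.
Then h(0) = -4.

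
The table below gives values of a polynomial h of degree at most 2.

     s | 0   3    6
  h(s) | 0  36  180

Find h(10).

540

Using the Lagrange interpolation formula with nodes 0, 3, 6:
  L_0(s) = (s - 3)(s - 6) / 18
  L_1(s) = s(s - 6) / -9
  L_2(s) = s(s - 3) / 18
Then h(s) = 0·L_0(s) + 36·L_1(s) + 180·L_2(s).
Expanding and collecting terms gives h(s) = 6s^2 - 6s.
Evaluating at s = 10: h(10) = 540.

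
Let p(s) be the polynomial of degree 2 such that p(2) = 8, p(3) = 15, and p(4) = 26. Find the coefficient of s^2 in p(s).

Write p(s) = as^2 + bs + c. Substituting each data point gives a linear system:
  4a + 2b + c = 8
  9a + 3b + c = 15
  16a + 4b + c = 26
Solving the system yields a = 2, b = -3, c = 6.
So p(s) = 2s^2 - 3s + 6.
The leading coefficient is 2.

2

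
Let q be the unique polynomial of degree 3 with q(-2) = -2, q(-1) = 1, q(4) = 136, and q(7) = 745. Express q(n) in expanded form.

Using the Lagrange interpolation formula with nodes -2, -1, 4, 7:
  L_0(n) = (n + 1)(n - 4)(n - 7) / -54
  L_1(n) = (n + 2)(n - 4)(n - 7) / 40
  L_2(n) = (n + 2)(n + 1)(n - 7) / -90
  L_3(n) = (n + 2)(n + 1)(n - 4) / 216
Then q(n) = -2·L_0(n) + 1·L_1(n) + 136·L_2(n) + 745·L_3(n).
Expanding and collecting terms gives q(n) = 2n³ + 2n² - 5n - 4.
Check: q(-2) = -2. ✓

q(n) = 2n^3 + 2n^2 - 5n - 4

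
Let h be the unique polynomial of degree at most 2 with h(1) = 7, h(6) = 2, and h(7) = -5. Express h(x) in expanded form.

Write h(x) = ax^2 + bx + c. Substituting each data point gives a linear system:
  a + b + c = 7
  36a + 6b + c = 2
  49a + 7b + c = -5
Solving the system yields a = -1, b = 6, c = 2.
So h(x) = -x² + 6x + 2.
Check: h(7) = -5. ✓

h(x) = -x^2 + 6x + 2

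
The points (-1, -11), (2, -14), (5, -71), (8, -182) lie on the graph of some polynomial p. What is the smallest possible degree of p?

2

Forward differences of the values at s = -1, 2, 5, 8:
  p  : -11  -14  -71  -182
  Δ  : -3  -57  -111
  Δ^2: -54  -54
  Δ^3: 0
The second differences are constant (-54) and nonzero, while all higher differences vanish, so the minimal degree is 2.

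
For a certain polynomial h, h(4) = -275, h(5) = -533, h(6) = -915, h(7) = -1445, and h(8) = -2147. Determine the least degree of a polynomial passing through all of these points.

3

Forward differences of the values at t = 4, 5, 6, 7, 8:
  h  : -275  -533  -915  -1445  -2147
  Δ  : -258  -382  -530  -702
  Δ^2: -124  -148  -172
  Δ^3: -24  -24
  Δ^4: 0
The third differences are constant (-24) and nonzero, while all higher differences vanish, so the minimal degree is 3.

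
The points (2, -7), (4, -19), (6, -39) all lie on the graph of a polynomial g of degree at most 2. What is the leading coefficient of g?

-1

Write g(t) = at^2 + bt + c. Substituting each data point gives a linear system:
  4a + 2b + c = -7
  16a + 4b + c = -19
  36a + 6b + c = -39
Solving the system yields a = -1, b = 0, c = -3.
So g(t) = -t^2 - 3.
The leading coefficient is -1.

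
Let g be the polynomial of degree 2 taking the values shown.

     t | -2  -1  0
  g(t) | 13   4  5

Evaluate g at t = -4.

61

Forward differences of the values at t = -2, -1, 0:
  g  : 13  4  5
  Δ  : -9  1
  Δ^2: 10
The second differences are constant, confirming degree 2.
Interpolating (Newton forward form) and evaluating at t = -4 gives g(-4) = 61.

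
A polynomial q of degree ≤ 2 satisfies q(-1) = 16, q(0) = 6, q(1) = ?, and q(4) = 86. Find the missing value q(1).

8

The 3 known points determine the degree-2 polynomial uniquely.
Write q(x) = ax^2 + bx + c. Substituting each data point gives a linear system:
  a - b + c = 16
  c = 6
  16a + 4b + c = 86
Solving the system yields a = 6, b = -4, c = 6.
So q(x) = 6x² - 4x + 6.
Then q(1) = 8.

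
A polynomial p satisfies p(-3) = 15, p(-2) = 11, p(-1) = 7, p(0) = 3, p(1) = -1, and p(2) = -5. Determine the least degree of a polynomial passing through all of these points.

Forward differences of the values at n = -3, -2, -1, 0, 1, 2:
  p  : 15  11  7  3  -1  -5
  Δ  : -4  -4  -4  -4  -4
  Δ^2: 0  0  0  0
  Δ^3: 0  0  0
  Δ^4: 0  0
  Δ^5: 0
The first differences are constant (-4) and nonzero, while all higher differences vanish, so the minimal degree is 1.

1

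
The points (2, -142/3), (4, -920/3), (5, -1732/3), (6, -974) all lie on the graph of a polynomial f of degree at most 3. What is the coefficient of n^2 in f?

-3

Write f(n) = an^3 + bn^2 + cn + d. Substituting each data point gives a linear system:
  8a + 4b + 2c + d = -142/3
  64a + 16b + 4c + d = -920/3
  125a + 25b + 5c + d = -1732/3
  216a + 36b + 6c + d = -974
Solving the system yields a = -4, b = -3, c = 1/3, d = -4.
So f(n) = -4n^3 - 3n^2 + (1/3)n - 4.
The coefficient of n^2 is -3.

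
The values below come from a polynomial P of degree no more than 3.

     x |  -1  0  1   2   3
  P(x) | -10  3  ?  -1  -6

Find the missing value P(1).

The 4 known points determine the degree-3 polynomial uniquely.
Write P(x) = ax^3 + bx^2 + cx + d. Substituting each data point gives a linear system:
  -a + b - c + d = -10
  d = 3
  8a + 4b + 2c + d = -1
  27a + 9b + 3c + d = -6
Solving the system yields a = 1, b = -6, c = 6, d = 3.
So P(x) = x^3 - 6x^2 + 6x + 3.
Then P(1) = 4.

4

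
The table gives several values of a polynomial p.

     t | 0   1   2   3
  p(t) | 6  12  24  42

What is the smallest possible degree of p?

2

Forward differences of the values at t = 0, 1, 2, 3:
  p  : 6  12  24  42
  Δ  : 6  12  18
  Δ^2: 6  6
  Δ^3: 0
The second differences are constant (6) and nonzero, while all higher differences vanish, so the minimal degree is 2.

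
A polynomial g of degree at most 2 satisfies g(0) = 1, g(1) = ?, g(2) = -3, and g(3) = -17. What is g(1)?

3

The 3 known points determine the degree-2 polynomial uniquely.
Write g(u) = au^2 + bu + c. Substituting each data point gives a linear system:
  c = 1
  4a + 2b + c = -3
  9a + 3b + c = -17
Solving the system yields a = -4, b = 6, c = 1.
So g(u) = -4u² + 6u + 1.
Then g(1) = 3.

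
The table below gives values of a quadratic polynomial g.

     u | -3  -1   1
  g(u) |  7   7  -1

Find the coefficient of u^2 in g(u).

-1

Write g(u) = au^2 + bu + c. Substituting each data point gives a linear system:
  9a - 3b + c = 7
  a - b + c = 7
  a + b + c = -1
Solving the system yields a = -1, b = -4, c = 4.
So g(u) = -u² - 4u + 4.
The leading coefficient is -1.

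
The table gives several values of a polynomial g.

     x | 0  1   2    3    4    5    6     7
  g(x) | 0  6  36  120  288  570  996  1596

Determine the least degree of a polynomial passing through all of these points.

Forward differences of the values at x = 0, 1, 2, 3, 4, 5, 6, 7:
  g  : 0  6  36  120  288  570  996  1596
  Δ  : 6  30  84  168  282  426  600
  Δ^2: 24  54  84  114  144  174
  Δ^3: 30  30  30  30  30
  Δ^4: 0  0  0  0
  Δ^5: 0  0  0
  Δ^6: 0  0
  Δ^7: 0
The third differences are constant (30) and nonzero, while all higher differences vanish, so the minimal degree is 3.

3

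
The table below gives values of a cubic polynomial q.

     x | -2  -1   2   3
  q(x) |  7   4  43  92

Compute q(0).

5

Using the Lagrange interpolation formula with nodes -2, -1, 2, 3:
  L_0(x) = (x + 1)(x - 2)(x - 3) / -20
  L_1(x) = (x + 2)(x - 2)(x - 3) / 12
  L_2(x) = (x + 2)(x + 1)(x - 3) / -12
  L_3(x) = (x + 2)(x + 1)(x - 2) / 20
Then q(x) = 7·L_0(x) + 4·L_1(x) + 43·L_2(x) + 92·L_3(x).
Expanding and collecting terms gives q(x) = x³ + 5x² + 5x + 5.
Evaluating at x = 0: q(0) = 5.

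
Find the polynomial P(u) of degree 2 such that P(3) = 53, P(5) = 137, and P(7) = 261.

P(u) = 5u^2 + 2u + 2

Write P(u) = au^2 + bu + c. Substituting each data point gives a linear system:
  9a + 3b + c = 53
  25a + 5b + c = 137
  49a + 7b + c = 261
Solving the system yields a = 5, b = 2, c = 2.
So P(u) = 5u^2 + 2u + 2.
Check: P(7) = 261. ✓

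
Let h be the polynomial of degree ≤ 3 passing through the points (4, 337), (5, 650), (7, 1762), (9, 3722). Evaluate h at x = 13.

11146

Using the Lagrange interpolation formula with nodes 4, 5, 7, 9:
  L_0(x) = (x - 5)(x - 7)(x - 9) / -15
  L_1(x) = (x - 4)(x - 7)(x - 9) / 8
  L_2(x) = (x - 4)(x - 5)(x - 9) / -12
  L_3(x) = (x - 4)(x - 5)(x - 7) / 40
Then h(x) = 337·L_0(x) + 650·L_1(x) + 1762·L_2(x) + 3722·L_3(x).
Expanding and collecting terms gives h(x) = 5x³ + x² - x + 5.
Evaluating at x = 13: h(13) = 11146.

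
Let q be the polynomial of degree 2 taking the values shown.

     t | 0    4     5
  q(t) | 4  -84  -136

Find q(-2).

Write q(t) = at^2 + bt + c. Substituting each data point gives a linear system:
  c = 4
  16a + 4b + c = -84
  25a + 5b + c = -136
Solving the system yields a = -6, b = 2, c = 4.
So q(t) = -6t^2 + 2t + 4.
Then q(-2) = -24.

-24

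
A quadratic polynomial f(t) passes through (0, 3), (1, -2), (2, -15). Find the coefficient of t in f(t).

Write f(t) = at^2 + bt + c. Substituting each data point gives a linear system:
  c = 3
  a + b + c = -2
  4a + 2b + c = -15
Solving the system yields a = -4, b = -1, c = 3.
So f(t) = -4t^2 - t + 3.
The coefficient of t is -1.

-1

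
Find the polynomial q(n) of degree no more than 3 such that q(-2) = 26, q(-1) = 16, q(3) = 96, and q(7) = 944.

Write q(n) = an^3 + bn^2 + cn + d. Substituting each data point gives a linear system:
  -8a + 4b - 2c + d = 26
  -a + b - c + d = 16
  27a + 9b + 3c + d = 96
  343a + 49b + 7c + d = 944
Solving the system yields a = 2, b = 6, c = -6, d = 6.
So q(n) = 2n^3 + 6n^2 - 6n + 6.
Check: q(-1) = 16. ✓

q(n) = 2n^3 + 6n^2 - 6n + 6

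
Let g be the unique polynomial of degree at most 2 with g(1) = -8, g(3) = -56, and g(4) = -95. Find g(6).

-203

Using the Lagrange interpolation formula with nodes 1, 3, 4:
  L_0(n) = (n - 3)(n - 4) / 6
  L_1(n) = (n - 1)(n - 4) / -2
  L_2(n) = (n - 1)(n - 3) / 3
Then g(n) = -8·L_0(n) - 56·L_1(n) - 95·L_2(n).
Expanding and collecting terms gives g(n) = -5n^2 - 4n + 1.
Evaluating at n = 6: g(6) = -203.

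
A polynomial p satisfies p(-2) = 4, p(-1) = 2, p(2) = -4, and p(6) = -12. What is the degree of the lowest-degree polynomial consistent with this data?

Divided differences on the nodes -2, -1, 2, 6:
  order 0: 4  2  -4  -12
  order 1: -2  -2  -2
  order 2: 0  0
  order 3: 0
The order-1 divided differences are all -2 (nonzero) and every higher order vanishes, so the data lies on a polynomial of degree exactly 1.

1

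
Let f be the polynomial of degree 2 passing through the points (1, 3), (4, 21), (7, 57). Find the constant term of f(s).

Write f(s) = as^2 + bs + c. Substituting each data point gives a linear system:
  a + b + c = 3
  16a + 4b + c = 21
  49a + 7b + c = 57
Solving the system yields a = 1, b = 1, c = 1.
So f(s) = s^2 + s + 1.
The constant term is 1.

1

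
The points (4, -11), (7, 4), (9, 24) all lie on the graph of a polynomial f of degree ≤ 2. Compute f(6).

-3

Using the Lagrange interpolation formula with nodes 4, 7, 9:
  L_0(n) = (n - 7)(n - 9) / 15
  L_1(n) = (n - 4)(n - 9) / -6
  L_2(n) = (n - 4)(n - 7) / 10
Then f(n) = -11·L_0(n) + 4·L_1(n) + 24·L_2(n).
Expanding and collecting terms gives f(n) = n^2 - 6n - 3.
Evaluating at n = 6: f(6) = -3.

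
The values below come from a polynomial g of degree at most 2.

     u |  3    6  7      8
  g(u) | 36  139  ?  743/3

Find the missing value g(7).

568/3

The 3 known points determine the degree-2 polynomial uniquely.
Write g(u) = au^2 + bu + c. Substituting each data point gives a linear system:
  9a + 3b + c = 36
  36a + 6b + c = 139
  64a + 8b + c = 743/3
Solving the system yields a = 4, b = -5/3, c = 5.
So g(u) = 4u² - (5/3)u + 5.
Then g(7) = 568/3.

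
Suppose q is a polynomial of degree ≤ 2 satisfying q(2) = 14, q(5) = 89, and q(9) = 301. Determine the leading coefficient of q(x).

4

Write q(x) = ax^2 + bx + c. Substituting each data point gives a linear system:
  4a + 2b + c = 14
  25a + 5b + c = 89
  81a + 9b + c = 301
Solving the system yields a = 4, b = -3, c = 4.
So q(x) = 4x² - 3x + 4.
The leading coefficient is 4.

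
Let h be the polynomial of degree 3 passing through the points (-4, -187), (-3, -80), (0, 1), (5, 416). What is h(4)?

Using the Lagrange interpolation formula with nodes -4, -3, 0, 5:
  L_0(s) = (s + 3)s(s - 5) / -36
  L_1(s) = (s + 4)s(s - 5) / 24
  L_2(s) = (s + 4)(s + 3)(s - 5) / -60
  L_3(s) = (s + 4)(s + 3)s / 360
Then h(s) = -187·L_0(s) - 80·L_1(s) + 1·L_2(s) + 416·L_3(s).
Expanding and collecting terms gives h(s) = 3s^3 + s^2 + 3s + 1.
Evaluating at s = 4: h(4) = 221.

221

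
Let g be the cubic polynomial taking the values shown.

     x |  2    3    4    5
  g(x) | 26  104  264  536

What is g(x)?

Using the Lagrange interpolation formula with nodes 2, 3, 4, 5:
  L_0(x) = (x - 3)(x - 4)(x - 5) / -6
  L_1(x) = (x - 2)(x - 4)(x - 5) / 2
  L_2(x) = (x - 2)(x - 3)(x - 5) / -2
  L_3(x) = (x - 2)(x - 3)(x - 4) / 6
Then g(x) = 26·L_0(x) + 104·L_1(x) + 264·L_2(x) + 536·L_3(x).
Expanding and collecting terms gives g(x) = 5x^3 - 4x^2 + 3x - 4.
Check: g(5) = 536. ✓

g(x) = 5x^3 - 4x^2 + 3x - 4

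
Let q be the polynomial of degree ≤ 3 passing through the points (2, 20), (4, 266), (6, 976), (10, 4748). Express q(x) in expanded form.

q(x) = 5x^3 - 2x^2 - 5x - 2

Using the Lagrange interpolation formula with nodes 2, 4, 6, 10:
  L_0(x) = (x - 4)(x - 6)(x - 10) / -64
  L_1(x) = (x - 2)(x - 6)(x - 10) / 24
  L_2(x) = (x - 2)(x - 4)(x - 10) / -32
  L_3(x) = (x - 2)(x - 4)(x - 6) / 192
Then q(x) = 20·L_0(x) + 266·L_1(x) + 976·L_2(x) + 4748·L_3(x).
Expanding and collecting terms gives q(x) = 5x^3 - 2x^2 - 5x - 2.
Check: q(2) = 20. ✓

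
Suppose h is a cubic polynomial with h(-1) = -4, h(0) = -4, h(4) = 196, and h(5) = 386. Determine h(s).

h(s) = 3s^3 + s^2 - 2s - 4

Write h(s) = as^3 + bs^2 + cs + d. Substituting each data point gives a linear system:
  -a + b - c + d = -4
  d = -4
  64a + 16b + 4c + d = 196
  125a + 25b + 5c + d = 386
Solving the system yields a = 3, b = 1, c = -2, d = -4.
So h(s) = 3s^3 + s^2 - 2s - 4.
Check: h(-1) = -4. ✓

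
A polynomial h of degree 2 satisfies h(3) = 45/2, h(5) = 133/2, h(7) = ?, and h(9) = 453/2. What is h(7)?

On equispaced nodes a degree-2 polynomial has vanishing third forward difference, so
  - h(3) + 3·h(5) - 3·h(7) + h(9) = 0.
Substituting the known values and solving for h(7):
  -3·h(7) = -807/2
  h(7) = 269/2.

269/2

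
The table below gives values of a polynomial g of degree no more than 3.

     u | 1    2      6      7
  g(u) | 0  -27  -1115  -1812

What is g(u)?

Using the Lagrange interpolation formula with nodes 1, 2, 6, 7:
  L_0(u) = (u - 2)(u - 6)(u - 7) / -30
  L_1(u) = (u - 1)(u - 6)(u - 7) / 20
  L_2(u) = (u - 1)(u - 2)(u - 7) / -20
  L_3(u) = (u - 1)(u - 2)(u - 6) / 30
Then g(u) = 0·L_0(u) - 27·L_1(u) - 1115·L_2(u) - 1812·L_3(u).
Expanding and collecting terms gives g(u) = -6u^3 + 5u^2 + 1.
Check: g(1) = 0. ✓

g(u) = -6u^3 + 5u^2 + 1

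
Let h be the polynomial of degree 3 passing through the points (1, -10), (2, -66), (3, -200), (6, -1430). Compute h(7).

-2236

Write h(u) = au^3 + bu^2 + cu + d. Substituting each data point gives a linear system:
  a + b + c + d = -10
  8a + 4b + 2c + d = -66
  27a + 9b + 3c + d = -200
  216a + 36b + 6c + d = -1430
Solving the system yields a = -6, b = -3, c = -5, d = 4.
So h(u) = -6u³ - 3u² - 5u + 4.
Then h(7) = -2236.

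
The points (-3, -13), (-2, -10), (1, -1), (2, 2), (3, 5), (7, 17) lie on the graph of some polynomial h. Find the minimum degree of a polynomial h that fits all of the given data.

Divided differences on the nodes -3, -2, 1, 2, 3, 7:
  order 0: -13  -10  -1  2  5  17
  order 1: 3  3  3  3  3
  order 2: 0  0  0  0
  order 3: 0  0  0
  order 4: 0  0
  order 5: 0
The order-1 divided differences are all 3 (nonzero) and every higher order vanishes, so the data lies on a polynomial of degree exactly 1.

1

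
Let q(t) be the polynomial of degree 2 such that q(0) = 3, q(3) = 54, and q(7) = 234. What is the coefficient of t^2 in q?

4

Write q(t) = at^2 + bt + c. Substituting each data point gives a linear system:
  c = 3
  9a + 3b + c = 54
  49a + 7b + c = 234
Solving the system yields a = 4, b = 5, c = 3.
So q(t) = 4t^2 + 5t + 3.
The leading coefficient is 4.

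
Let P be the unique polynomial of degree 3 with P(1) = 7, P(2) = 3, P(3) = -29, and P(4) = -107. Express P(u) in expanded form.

P(u) = -3u^3 + 4u^2 + 5u + 1

Write P(u) = au^3 + bu^2 + cu + d. Substituting each data point gives a linear system:
  a + b + c + d = 7
  8a + 4b + 2c + d = 3
  27a + 9b + 3c + d = -29
  64a + 16b + 4c + d = -107
Solving the system yields a = -3, b = 4, c = 5, d = 1.
So P(u) = -3u^3 + 4u^2 + 5u + 1.
Check: P(3) = -29. ✓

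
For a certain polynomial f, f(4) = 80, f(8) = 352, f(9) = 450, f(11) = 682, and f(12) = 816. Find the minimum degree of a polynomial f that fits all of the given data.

2

Divided differences on the nodes 4, 8, 9, 11, 12:
  order 0: 80  352  450  682  816
  order 1: 68  98  116  134
  order 2: 6  6  6
  order 3: 0  0
  order 4: 0
The order-2 divided differences are all 6 (nonzero) and every higher order vanishes, so the data lies on a polynomial of degree exactly 2.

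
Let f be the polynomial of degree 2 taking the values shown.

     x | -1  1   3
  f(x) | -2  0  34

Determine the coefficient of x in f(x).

Write f(x) = ax^2 + bx + c. Substituting each data point gives a linear system:
  a - b + c = -2
  a + b + c = 0
  9a + 3b + c = 34
Solving the system yields a = 4, b = 1, c = -5.
So f(x) = 4x² + x - 5.
The coefficient of x is 1.

1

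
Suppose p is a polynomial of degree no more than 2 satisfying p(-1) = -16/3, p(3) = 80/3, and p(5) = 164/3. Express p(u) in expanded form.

p(u) = u^2 + 6u - 1/3

Using the Lagrange interpolation formula with nodes -1, 3, 5:
  L_0(u) = (u - 3)(u - 5) / 24
  L_1(u) = (u + 1)(u - 5) / -8
  L_2(u) = (u + 1)(u - 3) / 12
Then p(u) = -16/3·L_0(u) + 80/3·L_1(u) + 164/3·L_2(u).
Expanding and collecting terms gives p(u) = u² + 6u - 1/3.
Check: p(5) = 164/3. ✓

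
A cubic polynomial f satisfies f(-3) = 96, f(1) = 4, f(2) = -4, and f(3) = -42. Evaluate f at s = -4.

Using the Lagrange interpolation formula with nodes -3, 1, 2, 3:
  L_0(s) = (s - 1)(s - 2)(s - 3) / -120
  L_1(s) = (s + 3)(s - 2)(s - 3) / 8
  L_2(s) = (s + 3)(s - 1)(s - 3) / -5
  L_3(s) = (s + 3)(s - 1)(s - 2) / 12
Then f(s) = 96·L_0(s) + 4·L_1(s) - 4·L_2(s) - 42·L_3(s).
Expanding and collecting terms gives f(s) = -3s³ + 3s² + 4s.
Evaluating at s = -4: f(-4) = 224.

224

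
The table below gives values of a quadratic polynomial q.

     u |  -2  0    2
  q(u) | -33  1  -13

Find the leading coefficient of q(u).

Write q(u) = au^2 + bu + c. Substituting each data point gives a linear system:
  4a - 2b + c = -33
  c = 1
  4a + 2b + c = -13
Solving the system yields a = -6, b = 5, c = 1.
So q(u) = -6u^2 + 5u + 1.
The leading coefficient is -6.

-6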